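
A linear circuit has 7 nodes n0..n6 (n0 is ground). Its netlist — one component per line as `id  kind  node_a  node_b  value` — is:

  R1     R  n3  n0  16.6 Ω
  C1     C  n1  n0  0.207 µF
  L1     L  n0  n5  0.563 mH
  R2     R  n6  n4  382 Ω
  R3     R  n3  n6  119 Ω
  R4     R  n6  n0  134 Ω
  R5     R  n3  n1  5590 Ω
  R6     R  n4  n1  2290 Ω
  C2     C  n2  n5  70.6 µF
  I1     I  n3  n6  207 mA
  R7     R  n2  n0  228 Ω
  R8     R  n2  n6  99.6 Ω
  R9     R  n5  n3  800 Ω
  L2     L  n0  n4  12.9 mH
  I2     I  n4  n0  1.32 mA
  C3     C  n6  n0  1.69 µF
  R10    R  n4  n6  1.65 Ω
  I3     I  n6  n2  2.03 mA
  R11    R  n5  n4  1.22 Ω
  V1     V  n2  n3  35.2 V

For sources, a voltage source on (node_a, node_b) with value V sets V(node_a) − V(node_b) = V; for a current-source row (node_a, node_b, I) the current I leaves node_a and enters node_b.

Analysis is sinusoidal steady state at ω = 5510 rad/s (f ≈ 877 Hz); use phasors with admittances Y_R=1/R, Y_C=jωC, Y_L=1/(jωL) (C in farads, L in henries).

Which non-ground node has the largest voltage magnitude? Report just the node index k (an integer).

3

Element admittances at ω=5510 rad/s:
  Y(R1) = 0.06024+0.000j S between n3,n0
  Y(C1) = 0.000+0.001141j S between n1,n0
  Y(L1) = 0.000-0.3224j S between n0,n5
  Y(R2) = 0.002618+0.000j S between n6,n4
  Y(R3) = 0.008403+0.000j S between n3,n6
  Y(R4) = 0.007463+0.000j S between n6,n0
  Y(R5) = 0.0001789+0.000j S between n3,n1
  Y(R6) = 0.0004367+0.000j S between n4,n1
  Y(C2) = 0.000+0.3890j S between n2,n5
  I1: injects 0.207 A into n6 (from n3)
  Y(R7) = 0.004386+0.000j S between n2,n0
  Y(R8) = 0.01004+0.000j S between n2,n6
  Y(R9) = 0.001250+0.000j S between n5,n3
  Y(L2) = 0.000-0.01407j S between n0,n4
  I2: injects 0.00132 A into n0 (from n4)
  Y(C3) = 0.000+0.009312j S between n6,n0
  Y(R10) = 0.6061+0.000j S between n4,n6
  I3: injects 0.00203 A into n2 (from n6)
  Y(R11) = 0.8197+0.000j S between n5,n4
  V1: constraint V(n2)−V(n3) = 35.2
Assemble and solve the 7×7 MNA system:
  V(n1)=-0.3286+5.228j  V(n2)=0.4303+0.6808j  V(n3)=-34.77+0.6808j  V(n4)=0.1266+6.232j  V(n5)=0.2709+6.406j  V(n6)=0.07876+5.996j
  i(V1)=-2.230-0.01163j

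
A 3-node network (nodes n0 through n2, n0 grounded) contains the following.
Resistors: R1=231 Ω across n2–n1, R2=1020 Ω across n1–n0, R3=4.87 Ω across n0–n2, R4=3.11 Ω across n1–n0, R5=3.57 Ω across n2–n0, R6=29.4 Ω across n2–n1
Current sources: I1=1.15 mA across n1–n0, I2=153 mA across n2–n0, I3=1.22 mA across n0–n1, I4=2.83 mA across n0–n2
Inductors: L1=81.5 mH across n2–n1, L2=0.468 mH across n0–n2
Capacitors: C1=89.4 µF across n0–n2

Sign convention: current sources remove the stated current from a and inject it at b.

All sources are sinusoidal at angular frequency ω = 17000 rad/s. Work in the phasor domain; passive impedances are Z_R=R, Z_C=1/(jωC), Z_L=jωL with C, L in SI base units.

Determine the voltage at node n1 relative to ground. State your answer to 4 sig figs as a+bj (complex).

-0.003386+0.01012j V

MNA unknowns: 2 node voltages V₁..V_2
R1: Y=0.004329+0.000j on G[2,1]
I1: z[1]−=0.00115, z[0]+=0.00115
R2: Y=0.0009804+0.000j on G[1,0]
R3: Y=0.2053+0.000j on G[0,2]
R4: Y=0.3215+0.000j on G[1,0]
I2: z[2]−=0.153, z[0]+=0.153
L1: Y=0.000-0.0007218j on G[2,1]
R5: Y=0.2801+0.000j on G[2,0]
R6: Y=0.03401+0.000j on G[2,1]
L2: Y=0.000-0.1257j on G[0,2]
C1: Y=0.000+1.520j on G[0,2]
I3: z[0]−=0.00122, z[1]+=0.00122
I4: z[0]−=0.00283, z[2]+=0.00283
solve → V1=-0.003386+0.01012j, V2=-0.03528+0.09460j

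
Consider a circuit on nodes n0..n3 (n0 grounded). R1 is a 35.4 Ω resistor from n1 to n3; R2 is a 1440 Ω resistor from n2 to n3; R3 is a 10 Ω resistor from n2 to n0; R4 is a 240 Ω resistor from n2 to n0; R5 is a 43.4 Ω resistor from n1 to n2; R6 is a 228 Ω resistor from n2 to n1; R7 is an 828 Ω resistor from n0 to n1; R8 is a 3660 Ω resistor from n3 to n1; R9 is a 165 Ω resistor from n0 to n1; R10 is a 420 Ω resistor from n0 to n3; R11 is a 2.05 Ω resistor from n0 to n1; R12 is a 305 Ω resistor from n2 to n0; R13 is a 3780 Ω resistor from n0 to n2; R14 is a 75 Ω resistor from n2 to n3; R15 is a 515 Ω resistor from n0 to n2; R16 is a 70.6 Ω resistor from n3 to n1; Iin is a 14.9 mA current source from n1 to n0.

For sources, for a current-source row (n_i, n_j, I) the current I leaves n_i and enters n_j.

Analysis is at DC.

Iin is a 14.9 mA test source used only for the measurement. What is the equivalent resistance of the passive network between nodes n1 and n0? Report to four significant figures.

Element admittances at DC:
  Y(R1) = 0.02825 S between n1,n3
  Y(R2) = 0.0006944 S between n2,n3
  Y(R3) = 0.1000 S between n2,n0
  Y(R4) = 0.004167 S between n2,n0
  Y(R5) = 0.02304 S between n1,n2
  Y(R6) = 0.004386 S between n2,n1
  Y(R7) = 0.001208 S between n0,n1
  Y(R8) = 0.0002732 S between n3,n1
  Y(R9) = 0.006061 S between n0,n1
  Y(R10) = 0.002381 S between n0,n3
  Y(R11) = 0.4878 S between n0,n1
  Y(R12) = 0.003279 S between n2,n0
  Y(R13) = 0.0002646 S between n0,n2
  Y(R14) = 0.01333 S between n2,n3
  Y(R15) = 0.001942 S between n0,n2
  Y(R16) = 0.01416 S between n3,n1
  Iin: injects 0.0149 A into n0 (from n1)
Assemble and solve the 3×3 MNA system:
  V(n1)=-0.02839  V(n2)=-0.007216  V(n3)=-0.02222

R_eq = 1.905 Ω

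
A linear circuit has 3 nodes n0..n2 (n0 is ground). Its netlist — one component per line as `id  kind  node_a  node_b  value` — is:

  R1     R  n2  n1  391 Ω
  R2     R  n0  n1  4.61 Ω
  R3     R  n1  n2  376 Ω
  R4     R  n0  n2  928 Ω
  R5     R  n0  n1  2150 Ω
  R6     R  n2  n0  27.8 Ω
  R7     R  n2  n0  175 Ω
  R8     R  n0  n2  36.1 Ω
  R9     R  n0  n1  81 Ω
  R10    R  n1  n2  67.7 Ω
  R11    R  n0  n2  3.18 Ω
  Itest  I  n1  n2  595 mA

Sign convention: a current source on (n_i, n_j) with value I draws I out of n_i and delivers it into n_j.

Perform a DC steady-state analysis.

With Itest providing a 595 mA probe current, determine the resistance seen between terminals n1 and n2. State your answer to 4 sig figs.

Apply KCL at each of the 2 non-ground nodes and solve the resulting linear system.
Node n1: branches {R1, R2, R3, R5, R9, R10, Itest} → V_1 = -2.274
Node n2: branches {R1, R3, R4, R6, R7, R8, R10, R11, Itest} → V_2 = 1.357

R_eq = 6.103 Ω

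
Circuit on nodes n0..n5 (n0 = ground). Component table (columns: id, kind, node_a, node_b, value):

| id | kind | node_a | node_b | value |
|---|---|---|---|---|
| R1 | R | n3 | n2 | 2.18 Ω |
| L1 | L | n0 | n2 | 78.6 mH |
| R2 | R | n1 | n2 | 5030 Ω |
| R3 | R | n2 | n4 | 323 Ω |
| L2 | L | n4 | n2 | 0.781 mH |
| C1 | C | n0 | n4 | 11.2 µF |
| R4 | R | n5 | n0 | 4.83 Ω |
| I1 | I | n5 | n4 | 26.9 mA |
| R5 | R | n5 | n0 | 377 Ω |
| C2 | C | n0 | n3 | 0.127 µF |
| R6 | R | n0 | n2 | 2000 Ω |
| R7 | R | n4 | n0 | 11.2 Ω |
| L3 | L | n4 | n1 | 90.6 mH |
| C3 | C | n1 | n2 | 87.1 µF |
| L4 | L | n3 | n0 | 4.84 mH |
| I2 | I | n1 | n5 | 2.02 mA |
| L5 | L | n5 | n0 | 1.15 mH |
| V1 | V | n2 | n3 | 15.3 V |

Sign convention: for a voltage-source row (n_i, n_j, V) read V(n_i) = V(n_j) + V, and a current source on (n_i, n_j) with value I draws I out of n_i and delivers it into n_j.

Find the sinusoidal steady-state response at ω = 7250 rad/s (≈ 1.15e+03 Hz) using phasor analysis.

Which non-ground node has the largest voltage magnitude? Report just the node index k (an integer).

3

MNA unknowns: 5 node voltages V₁..V_5 plus 1 source current (V1)
R1: Y=0.4587+0.000j on G[3,2]
L1: Y=0.000-0.001755j on G[0,2]
R2: Y=0.0001988+0.000j on G[1,2]
R3: Y=0.003096+0.000j on G[2,4]
L2: Y=0.000-0.1766j on G[4,2]
C1: Y=0.000+0.08120j on G[0,4]
R4: Y=0.2070+0.000j on G[5,0]
I1: z[5]−=0.0269, z[4]+=0.0269
R5: Y=0.002653+0.000j on G[5,0]
C2: Y=0.000+0.0009208j on G[0,3]
R6: Y=0.0005000+0.000j on G[0,2]
R7: Y=0.08929+0.000j on G[4,0]
L3: Y=0.000-0.001522j on G[4,1]
C3: Y=0.000+0.6315j on G[1,2]
L4: Y=0.000-0.02850j on G[3,0]
I2: z[1]−=0.00202, z[5]+=0.00202
L5: Y=0.000-0.1199j on G[5,0]
V1: row V2−V3=15.3, i_V1 at 2,3
solve → V1=0.6544-2.644j, V2=0.6489-2.648j, V3=-14.65-2.648j, V4=-1.612-3.032j, V5=-0.08940-0.05114j
aux → i_V1=-7.091+0.4040j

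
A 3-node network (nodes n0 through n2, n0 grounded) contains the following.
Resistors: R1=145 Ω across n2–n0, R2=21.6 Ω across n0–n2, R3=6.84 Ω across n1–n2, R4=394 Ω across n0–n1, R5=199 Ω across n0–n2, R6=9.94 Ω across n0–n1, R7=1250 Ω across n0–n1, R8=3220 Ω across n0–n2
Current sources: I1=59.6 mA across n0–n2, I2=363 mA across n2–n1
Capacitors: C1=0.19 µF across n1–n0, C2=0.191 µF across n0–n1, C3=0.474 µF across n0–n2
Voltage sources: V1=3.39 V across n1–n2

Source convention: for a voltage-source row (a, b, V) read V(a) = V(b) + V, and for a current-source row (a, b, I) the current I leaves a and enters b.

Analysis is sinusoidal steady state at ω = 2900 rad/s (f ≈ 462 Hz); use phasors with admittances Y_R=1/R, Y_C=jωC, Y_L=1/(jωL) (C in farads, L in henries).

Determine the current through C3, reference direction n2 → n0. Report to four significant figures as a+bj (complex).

-6.110e-06-0.002477j A

Apply KCL at each of the 2 non-ground nodes and solve the resulting linear system.
Node n1: branches {R3, R4, I2, R6, R7, C1, C2, V1} → V_1 = 1.588+0.004445j
Node n2: branches {R1, R2, R3, R5, I1, I2, R8, C3, V1} → V_2 = -1.802+0.004445j
Source currents: i(V1)=-0.2977-0.002217j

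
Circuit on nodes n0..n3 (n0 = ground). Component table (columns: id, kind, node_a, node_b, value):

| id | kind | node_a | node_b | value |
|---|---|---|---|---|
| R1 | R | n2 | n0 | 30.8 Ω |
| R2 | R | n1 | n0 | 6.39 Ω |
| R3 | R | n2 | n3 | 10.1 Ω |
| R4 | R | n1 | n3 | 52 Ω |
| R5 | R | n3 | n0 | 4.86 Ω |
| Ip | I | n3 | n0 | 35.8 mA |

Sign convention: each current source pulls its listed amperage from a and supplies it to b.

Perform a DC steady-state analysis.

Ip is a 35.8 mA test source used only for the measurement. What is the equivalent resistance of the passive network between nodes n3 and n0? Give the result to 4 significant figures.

R_eq = 4.043 Ω

Apply KCL at each of the 3 non-ground nodes and solve the resulting linear system.
Node n1: branches {R2, R4} → V_1 = -0.01584
Node n2: branches {R1, R3} → V_2 = -0.1090
Node n3: branches {R3, R4, R5, Ip} → V_3 = -0.1447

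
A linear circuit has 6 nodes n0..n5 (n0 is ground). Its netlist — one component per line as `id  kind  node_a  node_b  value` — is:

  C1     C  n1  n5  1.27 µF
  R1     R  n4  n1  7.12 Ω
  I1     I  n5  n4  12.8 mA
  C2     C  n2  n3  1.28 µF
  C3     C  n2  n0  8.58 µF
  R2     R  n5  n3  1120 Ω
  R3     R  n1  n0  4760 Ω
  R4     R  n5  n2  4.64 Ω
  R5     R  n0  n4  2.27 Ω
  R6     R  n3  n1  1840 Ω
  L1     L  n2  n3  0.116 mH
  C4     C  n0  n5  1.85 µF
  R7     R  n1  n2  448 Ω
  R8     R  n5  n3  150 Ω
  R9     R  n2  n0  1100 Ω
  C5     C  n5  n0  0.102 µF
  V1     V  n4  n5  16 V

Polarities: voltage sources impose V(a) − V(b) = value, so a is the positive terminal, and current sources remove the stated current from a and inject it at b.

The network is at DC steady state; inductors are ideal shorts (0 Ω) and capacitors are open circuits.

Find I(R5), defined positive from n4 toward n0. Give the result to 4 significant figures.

Apply KCL at each of the 5 non-ground nodes and solve the resulting linear system.
Node n1: branches {C1, R1, R3, R6, R7} → V_1 = -0.2722
Node n2: branches {C2, C3, R4, L1, R7, R9} → V_2 = -15.71
Node n3: branches {C2, R2, R6, L1, R8} → V_3 = -15.71
Node n4: branches {R1, I1, R5, V1} → V_4 = 0.03255
Node n5: branches {C1, I1, R2, R4, C4, R8, C5, V1} → V_5 = -15.97
Source currents: i(L1)=-0.006455, i(V1)=-0.04434

0.01434 A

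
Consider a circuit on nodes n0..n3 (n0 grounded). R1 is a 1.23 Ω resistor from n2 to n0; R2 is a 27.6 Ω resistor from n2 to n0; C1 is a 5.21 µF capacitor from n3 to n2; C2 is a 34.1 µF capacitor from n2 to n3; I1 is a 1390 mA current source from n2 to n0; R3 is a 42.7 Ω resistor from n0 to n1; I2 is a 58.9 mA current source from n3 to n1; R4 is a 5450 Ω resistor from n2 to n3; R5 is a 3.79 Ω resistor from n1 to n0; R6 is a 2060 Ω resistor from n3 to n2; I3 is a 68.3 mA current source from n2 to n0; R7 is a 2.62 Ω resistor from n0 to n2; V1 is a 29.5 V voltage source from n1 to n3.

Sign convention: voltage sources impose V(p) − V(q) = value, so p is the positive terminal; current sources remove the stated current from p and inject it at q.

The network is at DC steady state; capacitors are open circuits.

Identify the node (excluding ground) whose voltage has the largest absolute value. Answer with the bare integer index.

Apply KCL at each of the 3 non-ground nodes and solve the resulting linear system.
Node n1: branches {R3, I2, R5, V1} → V_1 = 0.06574
Node n2: branches {R1, R2, C1, C2, I1, R4, R6, I3, R7} → V_2 = -1.200
Node n3: branches {C1, C2, I2, R4, R6, V1} → V_3 = -29.43
Source currents: i(V1)=0.04001

3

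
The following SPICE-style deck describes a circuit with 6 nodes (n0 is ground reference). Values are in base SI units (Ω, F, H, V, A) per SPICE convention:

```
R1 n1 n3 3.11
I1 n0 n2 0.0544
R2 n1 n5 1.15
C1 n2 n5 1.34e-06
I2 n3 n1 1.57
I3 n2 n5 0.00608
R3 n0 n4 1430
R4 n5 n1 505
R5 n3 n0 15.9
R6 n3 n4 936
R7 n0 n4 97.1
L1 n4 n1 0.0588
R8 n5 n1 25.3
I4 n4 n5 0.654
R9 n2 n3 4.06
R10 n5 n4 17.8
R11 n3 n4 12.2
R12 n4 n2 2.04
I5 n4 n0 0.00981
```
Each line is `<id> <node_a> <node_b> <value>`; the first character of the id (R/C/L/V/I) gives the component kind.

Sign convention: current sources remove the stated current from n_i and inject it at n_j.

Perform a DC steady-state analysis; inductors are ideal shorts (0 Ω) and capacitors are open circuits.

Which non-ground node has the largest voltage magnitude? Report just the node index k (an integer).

MNA unknowns: 5 node voltages V₁..V_5 plus 1 source current (L1)
R1: Y=0.3215 on G[1,3]
I1: z[0]−=0.0544, z[2]+=0.0544
R2: Y=0.8696 on G[1,5]
C1: Y=0.000 on G[2,5]
I2: z[3]−=1.57, z[1]+=1.57
I3: z[2]−=0.00608, z[5]+=0.00608
R3: Y=0.0006993 on G[0,4]
R4: Y=0.001980 on G[5,1]
R5: Y=0.06289 on G[3,0]
R6: Y=0.001068 on G[3,4]
R7: Y=0.01030 on G[0,4]
L1: row V4−V1=0, i_L1 at 4,1
R8: Y=0.03953 on G[5,1]
I4: z[4]−=0.654, z[5]+=0.654
R9: Y=0.2463 on G[2,3]
R10: Y=0.05618 on G[5,4]
R11: Y=0.08197 on G[3,4]
R12: Y=0.4902 on G[4,2]
I5: z[4]−=0.00981, z[0]+=0.00981
solve → V1=2.948, V2=2.092, V3=0.1935, V4=2.948, V5=3.630
aux → i_L1=-1.306

5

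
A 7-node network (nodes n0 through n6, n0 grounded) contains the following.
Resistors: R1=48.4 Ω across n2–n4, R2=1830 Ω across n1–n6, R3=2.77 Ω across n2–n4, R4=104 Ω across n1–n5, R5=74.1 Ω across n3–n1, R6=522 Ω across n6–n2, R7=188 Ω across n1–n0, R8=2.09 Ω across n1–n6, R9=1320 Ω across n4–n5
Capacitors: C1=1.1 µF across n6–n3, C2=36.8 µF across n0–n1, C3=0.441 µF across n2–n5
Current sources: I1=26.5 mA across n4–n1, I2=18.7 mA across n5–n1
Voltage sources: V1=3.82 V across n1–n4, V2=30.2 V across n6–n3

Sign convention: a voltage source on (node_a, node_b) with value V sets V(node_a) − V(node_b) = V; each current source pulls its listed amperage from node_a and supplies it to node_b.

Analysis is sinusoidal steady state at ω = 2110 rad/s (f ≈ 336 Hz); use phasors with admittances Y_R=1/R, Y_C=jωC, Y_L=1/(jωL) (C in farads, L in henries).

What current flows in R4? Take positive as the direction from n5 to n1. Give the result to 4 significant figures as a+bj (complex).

-0.02015-0.001467j A

Apply KCL at each of the 6 non-ground nodes and solve the resulting linear system.
Node n1: branches {R2, R4, R5, C2, I1, R7, I2, R8, V1} → V_1 = 0.000+0.000j
Node n2: branches {R1, R3, R6, C3} → V_2 = -3.796+0.004126j
Node n3: branches {C1, R5, V2} → V_3 = -29.39+1.599e-05j
Node n4: branches {R1, R3, I1, R9, V1} → V_4 = -3.820+0.000j
Node n5: branches {R4, I2, R9, C3} → V_5 = -2.096-0.1526j
Node n6: branches {R2, C1, R6, R8, V2} → V_6 = 0.8096+1.599e-05j
Source currents: i(V1)=0.01622-0.001459j, i(V2)=-0.3966-0.07009j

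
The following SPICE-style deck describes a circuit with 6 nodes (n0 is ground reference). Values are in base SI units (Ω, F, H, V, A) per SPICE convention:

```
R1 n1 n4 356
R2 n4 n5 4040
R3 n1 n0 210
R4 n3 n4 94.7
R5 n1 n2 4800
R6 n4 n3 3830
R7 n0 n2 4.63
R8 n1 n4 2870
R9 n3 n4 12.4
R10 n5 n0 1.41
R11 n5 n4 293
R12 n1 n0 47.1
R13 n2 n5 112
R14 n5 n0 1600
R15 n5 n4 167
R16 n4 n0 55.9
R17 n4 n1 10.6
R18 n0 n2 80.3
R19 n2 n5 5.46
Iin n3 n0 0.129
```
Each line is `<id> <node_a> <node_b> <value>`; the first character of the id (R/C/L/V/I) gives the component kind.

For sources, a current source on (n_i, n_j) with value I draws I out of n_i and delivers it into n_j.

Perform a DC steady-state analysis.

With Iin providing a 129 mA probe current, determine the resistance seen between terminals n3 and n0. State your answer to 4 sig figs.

Apply KCL at each of the 5 non-ground nodes and solve the resulting linear system.
Node n1: branches {R1, R3, R5, R8, R12, R17} → V_1 = -2.115
Node n2: branches {R5, R7, R13, R18, R19} → V_2 = -0.01551
Node n3: branches {R4, R6, R9, Iin} → V_3 = -4.094
Node n4: branches {R1, R2, R4, R6, R8, R9, R11, R15, R16, R17} → V_4 = -2.683
Node n5: branches {R2, R10, R11, R13, R14, R15, R19} → V_5 = -0.03167

R_eq = 31.73 Ω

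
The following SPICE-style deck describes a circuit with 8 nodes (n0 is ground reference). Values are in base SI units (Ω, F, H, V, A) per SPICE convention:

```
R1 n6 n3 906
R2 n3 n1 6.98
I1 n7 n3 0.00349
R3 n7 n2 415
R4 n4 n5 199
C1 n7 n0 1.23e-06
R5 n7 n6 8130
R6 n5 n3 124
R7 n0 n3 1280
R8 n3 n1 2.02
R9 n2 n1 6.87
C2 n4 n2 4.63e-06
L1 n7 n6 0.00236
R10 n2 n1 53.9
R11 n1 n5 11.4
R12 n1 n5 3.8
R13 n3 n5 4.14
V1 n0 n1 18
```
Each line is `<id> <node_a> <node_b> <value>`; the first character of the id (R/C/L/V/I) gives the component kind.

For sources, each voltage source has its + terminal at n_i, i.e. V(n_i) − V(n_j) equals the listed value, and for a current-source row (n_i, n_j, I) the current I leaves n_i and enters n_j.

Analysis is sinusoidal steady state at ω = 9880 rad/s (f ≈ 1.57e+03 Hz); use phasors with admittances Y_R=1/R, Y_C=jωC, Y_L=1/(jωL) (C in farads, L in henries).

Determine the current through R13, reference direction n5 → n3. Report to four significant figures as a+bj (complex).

-0.006129-0.0007681j A

Apply KCL at each of the 7 non-ground nodes and solve the resulting linear system.
Node n1: branches {R2, R8, R9, R10, R11, R12, V1} → V_1 = -18.00+0.000j
Node n2: branches {R3, R9, C2, R10} → V_2 = -17.77+0.07031j
Node n3: branches {R1, R2, I1, R6, R7, R8, R13} → V_3 = -17.95+0.006718j
Node n4: branches {R4, C2} → V_4 = -17.78+0.09264j
Node n5: branches {R4, R6, R11, R12, R13} → V_5 = -17.98+0.003538j
Node n6: branches {R1, R5, L1} → V_6 = -1.288+4.616j
Node n7: branches {I1, R3, C1, R5, L1} → V_7 = -1.405+5.045j
Source currents: i(V1)=-0.07534-0.01707j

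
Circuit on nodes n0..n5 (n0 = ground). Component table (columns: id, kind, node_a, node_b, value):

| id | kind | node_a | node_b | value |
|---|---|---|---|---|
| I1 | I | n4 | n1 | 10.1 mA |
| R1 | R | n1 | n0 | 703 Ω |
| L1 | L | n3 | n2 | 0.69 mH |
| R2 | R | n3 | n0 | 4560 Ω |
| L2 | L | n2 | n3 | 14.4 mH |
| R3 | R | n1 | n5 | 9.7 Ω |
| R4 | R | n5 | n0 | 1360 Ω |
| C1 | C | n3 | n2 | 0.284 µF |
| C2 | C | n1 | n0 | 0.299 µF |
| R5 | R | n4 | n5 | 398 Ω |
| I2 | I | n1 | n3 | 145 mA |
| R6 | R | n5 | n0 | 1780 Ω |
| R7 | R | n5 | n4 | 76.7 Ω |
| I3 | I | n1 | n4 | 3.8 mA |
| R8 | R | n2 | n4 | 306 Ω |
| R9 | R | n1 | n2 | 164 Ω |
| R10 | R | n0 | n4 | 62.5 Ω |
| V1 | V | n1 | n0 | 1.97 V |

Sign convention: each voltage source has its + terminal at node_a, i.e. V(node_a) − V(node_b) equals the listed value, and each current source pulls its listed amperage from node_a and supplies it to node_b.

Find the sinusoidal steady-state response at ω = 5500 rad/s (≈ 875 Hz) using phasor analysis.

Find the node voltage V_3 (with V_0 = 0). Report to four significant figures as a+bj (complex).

17.17+0.5022j V

Apply KCL at each of the 5 non-ground nodes and solve the resulting linear system.
Node n1: branches {I1, R1, R3, C2, I2, I3, R9, V1} → V_1 = 1.970+0.000j
Node n2: branches {L1, L2, C1, R8, R9} → V_2 = 17.17-0.01218j
Node n3: branches {L1, R2, L2, C1, I2} → V_3 = 17.17+0.5022j
Node n4: branches {I1, R5, R7, I3, R8, R10} → V_4 = 2.322-0.001214j
Node n5: branches {R3, R4, R5, R6, R7} → V_5 = 1.994-0.0001574j
Source currents: i(V1)=-0.04630-0.003330j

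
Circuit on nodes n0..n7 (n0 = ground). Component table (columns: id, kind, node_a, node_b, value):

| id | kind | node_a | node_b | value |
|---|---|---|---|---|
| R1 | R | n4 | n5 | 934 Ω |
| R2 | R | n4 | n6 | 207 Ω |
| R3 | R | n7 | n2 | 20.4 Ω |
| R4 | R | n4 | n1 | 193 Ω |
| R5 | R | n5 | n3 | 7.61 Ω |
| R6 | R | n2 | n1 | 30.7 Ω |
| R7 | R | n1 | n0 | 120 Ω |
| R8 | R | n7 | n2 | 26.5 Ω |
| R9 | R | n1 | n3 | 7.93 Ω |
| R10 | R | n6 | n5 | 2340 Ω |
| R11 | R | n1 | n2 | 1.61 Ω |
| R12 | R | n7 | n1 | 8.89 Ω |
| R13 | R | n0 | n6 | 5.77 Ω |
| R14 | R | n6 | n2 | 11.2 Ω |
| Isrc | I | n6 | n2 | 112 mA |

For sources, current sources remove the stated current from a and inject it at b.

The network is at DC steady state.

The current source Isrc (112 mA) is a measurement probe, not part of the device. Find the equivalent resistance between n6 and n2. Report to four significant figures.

Element admittances at DC:
  Y(R1) = 0.001071 S between n4,n5
  Y(R2) = 0.004831 S between n4,n6
  Y(R3) = 0.04902 S between n7,n2
  Y(R4) = 0.005181 S between n4,n1
  Y(R5) = 0.1314 S between n5,n3
  Y(R6) = 0.03257 S between n2,n1
  Y(R7) = 0.008333 S between n1,n0
  Y(R8) = 0.03774 S between n7,n2
  Y(R9) = 0.1261 S between n1,n3
  Y(R10) = 0.0004274 S between n6,n5
  Y(R11) = 0.6211 S between n1,n2
  Y(R12) = 0.1125 S between n7,n1
  Y(R13) = 0.1733 S between n0,n6
  Y(R14) = 0.08929 S between n6,n2
  Isrc: injects 0.112 A into n2 (from n6)
Assemble and solve the 7×7 MNA system:
  V(n1)=1.050  V(n2)=1.067  V(n3)=1.042  V(n4)=0.5688  V(n5)=1.035  V(n6)=-0.05048  V(n7)=1.057

R_eq = 9.980 Ω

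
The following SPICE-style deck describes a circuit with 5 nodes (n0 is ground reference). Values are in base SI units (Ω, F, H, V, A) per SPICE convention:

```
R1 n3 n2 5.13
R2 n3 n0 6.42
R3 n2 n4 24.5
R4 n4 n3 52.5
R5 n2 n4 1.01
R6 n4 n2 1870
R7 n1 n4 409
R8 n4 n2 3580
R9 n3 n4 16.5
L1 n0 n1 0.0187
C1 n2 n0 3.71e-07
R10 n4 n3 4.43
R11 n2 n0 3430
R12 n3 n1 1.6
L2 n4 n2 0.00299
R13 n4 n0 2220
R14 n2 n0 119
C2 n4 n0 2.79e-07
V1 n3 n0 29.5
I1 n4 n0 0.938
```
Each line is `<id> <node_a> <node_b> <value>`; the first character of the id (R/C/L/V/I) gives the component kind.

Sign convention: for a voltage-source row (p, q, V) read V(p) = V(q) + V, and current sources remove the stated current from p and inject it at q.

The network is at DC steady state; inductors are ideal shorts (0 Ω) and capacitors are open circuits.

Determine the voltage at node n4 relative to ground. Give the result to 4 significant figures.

MNA unknowns: 4 node voltages V₁..V_4 plus 3 source currents (L1, L2, V1)
R1: Y=0.1949 on G[3,2]
R2: Y=0.1558 on G[3,0]
R3: Y=0.04082 on G[2,4]
R4: Y=0.01905 on G[4,3]
R5: Y=0.9901 on G[2,4]
R6: Y=0.0005348 on G[4,2]
R7: Y=0.002445 on G[1,4]
R8: Y=0.0002793 on G[4,2]
R9: Y=0.06061 on G[3,4]
L1: row V0−V1=0, i_L1 at 0,1
C1: Y=0.000 on G[2,0]
R10: Y=0.2257 on G[4,3]
R11: Y=0.0002915 on G[2,0]
R12: Y=0.6250 on G[3,1]
L2: row V4−V2=0, i_L2 at 4,2
R13: Y=0.0004505 on G[4,0]
R14: Y=0.008403 on G[2,0]
C2: Y=0.000 on G[4,0]
V1: row V3−V0=29.5, i_V1 at 3,0
I1: z[4]−=0.938, z[0]+=0.938
solve → V1=0.000, V2=27.00, V3=29.50, V4=27.00
aux → i_L1=-18.50, i_L2=-0.2526, i_V1=-24.28

27.00 V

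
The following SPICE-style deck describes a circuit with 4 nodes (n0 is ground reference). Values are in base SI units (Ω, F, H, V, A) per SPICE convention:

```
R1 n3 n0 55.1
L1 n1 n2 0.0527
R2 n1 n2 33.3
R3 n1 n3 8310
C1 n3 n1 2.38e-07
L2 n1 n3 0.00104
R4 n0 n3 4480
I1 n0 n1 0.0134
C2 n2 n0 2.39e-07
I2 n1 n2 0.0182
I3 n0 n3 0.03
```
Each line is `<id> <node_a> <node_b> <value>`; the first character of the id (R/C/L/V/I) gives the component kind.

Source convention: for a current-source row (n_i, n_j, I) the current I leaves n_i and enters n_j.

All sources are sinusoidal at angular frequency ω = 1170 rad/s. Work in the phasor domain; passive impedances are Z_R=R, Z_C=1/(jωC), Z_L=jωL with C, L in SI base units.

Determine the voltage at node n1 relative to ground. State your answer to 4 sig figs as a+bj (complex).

Apply KCL at each of the 3 non-ground nodes and solve the resulting linear system.
Node n1: branches {L1, R2, R3, C1, L2, I1, I2} → V_1 = 2.366-0.02697j
Node n2: branches {L1, R2, C2, I2} → V_2 = 2.848+0.2067j
Node n3: branches {R1, R3, C1, L2, R4, I3} → V_3 = 2.365-0.04335j

2.366-0.02697j V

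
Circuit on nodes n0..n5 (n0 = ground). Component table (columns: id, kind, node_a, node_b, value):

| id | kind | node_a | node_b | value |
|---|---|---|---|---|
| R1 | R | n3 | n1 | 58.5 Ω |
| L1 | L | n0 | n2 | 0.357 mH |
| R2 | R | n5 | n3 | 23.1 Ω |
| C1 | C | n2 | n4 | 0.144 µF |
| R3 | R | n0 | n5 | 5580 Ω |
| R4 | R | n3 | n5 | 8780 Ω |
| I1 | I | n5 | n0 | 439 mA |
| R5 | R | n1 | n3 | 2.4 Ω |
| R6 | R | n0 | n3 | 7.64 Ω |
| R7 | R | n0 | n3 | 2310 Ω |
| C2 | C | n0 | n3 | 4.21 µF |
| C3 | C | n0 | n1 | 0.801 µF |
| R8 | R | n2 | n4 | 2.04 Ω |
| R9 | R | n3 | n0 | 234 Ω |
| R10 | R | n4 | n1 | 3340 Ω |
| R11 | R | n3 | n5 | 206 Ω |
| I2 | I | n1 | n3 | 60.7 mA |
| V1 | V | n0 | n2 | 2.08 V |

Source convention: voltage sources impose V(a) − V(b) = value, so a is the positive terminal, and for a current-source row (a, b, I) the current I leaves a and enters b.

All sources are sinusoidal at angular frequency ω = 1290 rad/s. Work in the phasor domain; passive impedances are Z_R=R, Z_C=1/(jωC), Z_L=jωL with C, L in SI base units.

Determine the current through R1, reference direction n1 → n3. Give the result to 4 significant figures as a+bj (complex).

-0.002371+0.0001345j A

Apply KCL at each of the 5 non-ground nodes and solve the resulting linear system.
Node n1: branches {R1, R5, C3, R10, I2} → V_1 = -3.350+0.1614j
Node n2: branches {L1, C1, R8, V1} → V_2 = -2.080+0.000j
Node n3: branches {R1, R2, R4, R5, R6, R7, C2, R9, R11, I2} → V_3 = -3.211+0.1536j
Node n4: branches {C1, R8, R10} → V_4 = -2.081+9.884e-05j
Node n5: branches {R2, R3, R4, I1, R11} → V_5 = -12.26+0.1530j
Source currents: i(V1)=0.0003800+4.516j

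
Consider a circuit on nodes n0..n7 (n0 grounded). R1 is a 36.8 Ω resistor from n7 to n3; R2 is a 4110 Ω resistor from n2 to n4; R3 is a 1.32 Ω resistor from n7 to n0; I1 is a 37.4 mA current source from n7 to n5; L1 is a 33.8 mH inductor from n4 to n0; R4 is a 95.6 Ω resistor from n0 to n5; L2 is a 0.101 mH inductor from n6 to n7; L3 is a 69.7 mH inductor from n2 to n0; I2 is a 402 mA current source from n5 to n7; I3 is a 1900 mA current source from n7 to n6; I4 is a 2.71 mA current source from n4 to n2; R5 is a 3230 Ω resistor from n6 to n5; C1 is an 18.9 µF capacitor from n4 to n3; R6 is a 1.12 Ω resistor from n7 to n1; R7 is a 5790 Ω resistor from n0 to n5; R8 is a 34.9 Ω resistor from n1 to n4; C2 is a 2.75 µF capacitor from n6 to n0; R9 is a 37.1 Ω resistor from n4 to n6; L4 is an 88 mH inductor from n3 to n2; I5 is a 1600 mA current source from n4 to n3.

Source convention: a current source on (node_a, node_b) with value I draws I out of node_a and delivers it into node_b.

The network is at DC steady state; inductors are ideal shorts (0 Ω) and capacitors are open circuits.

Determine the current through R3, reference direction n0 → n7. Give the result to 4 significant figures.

Element admittances at DC:
  Y(R1) = 0.02717 S between n7,n3
  Y(R2) = 0.0002433 S between n2,n4
  Y(R3) = 0.7576 S between n7,n0
  I1: injects 0.0374 A into n5 (from n7)
  L1: short n4↔n0 (DC inductor)
  Y(R4) = 0.01046 S between n0,n5
  L2: short n6↔n7 (DC inductor)
  L3: short n2↔n0 (DC inductor)
  I2: injects 0.402 A into n7 (from n5)
  I3: injects 1.9 A into n6 (from n7)
  I4: injects 0.00271 A into n2 (from n4)
  Y(R5) = 0.0003096 S between n6,n5
  Y(C1) = 0.000 S between n4,n3
  Y(R6) = 0.8929 S between n7,n1
  Y(R7) = 0.0001727 S between n0,n5
  Y(R8) = 0.02865 S between n1,n4
  Y(C2) = 0.000 S between n6,n0
  Y(R9) = 0.02695 S between n4,n6
  L4: short n3↔n2 (DC inductor)
  I5: injects 1.6 A into n3 (from n4)
Assemble and solve the 11×11 MNA system:
  V(n1)=0.4088  V(n2)=0.000  V(n3)=0.000  V(n4)=0.000  V(n5)=-33.31  V(n6)=0.4219  V(n7)=0.4219
  i(L1)=-1.580  i(L2)=1.878  i(L3)=1.614  i(L4)=1.611

-0.3196 A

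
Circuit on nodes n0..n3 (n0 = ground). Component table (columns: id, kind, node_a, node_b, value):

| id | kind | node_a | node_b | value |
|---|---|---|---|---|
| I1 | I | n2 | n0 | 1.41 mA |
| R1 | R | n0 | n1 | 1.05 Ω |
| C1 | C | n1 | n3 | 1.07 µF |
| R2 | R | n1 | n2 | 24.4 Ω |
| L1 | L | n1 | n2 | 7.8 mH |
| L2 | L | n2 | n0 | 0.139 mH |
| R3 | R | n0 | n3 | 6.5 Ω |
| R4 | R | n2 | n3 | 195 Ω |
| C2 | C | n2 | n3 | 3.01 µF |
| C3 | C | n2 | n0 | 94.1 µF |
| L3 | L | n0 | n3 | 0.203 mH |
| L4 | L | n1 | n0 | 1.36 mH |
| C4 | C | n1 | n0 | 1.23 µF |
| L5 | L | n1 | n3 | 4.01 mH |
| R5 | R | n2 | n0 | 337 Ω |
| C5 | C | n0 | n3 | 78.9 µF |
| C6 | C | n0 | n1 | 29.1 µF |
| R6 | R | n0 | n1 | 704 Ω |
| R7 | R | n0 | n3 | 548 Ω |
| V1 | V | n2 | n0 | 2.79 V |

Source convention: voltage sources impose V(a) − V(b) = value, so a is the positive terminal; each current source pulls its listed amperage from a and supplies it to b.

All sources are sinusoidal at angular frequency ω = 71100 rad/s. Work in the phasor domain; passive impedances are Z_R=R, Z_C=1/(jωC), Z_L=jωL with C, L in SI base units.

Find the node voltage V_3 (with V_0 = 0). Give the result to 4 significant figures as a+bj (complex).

0.1027-0.0001504j V

MNA unknowns: 3 node voltages V₁..V_3 plus 1 source current (V1)
I1: z[2]−=0.00141, z[0]+=0.00141
R1: Y=0.9524+0.000j on G[0,1]
C1: Y=0.000+0.07608j on G[1,3]
R2: Y=0.04098+0.000j on G[1,2]
L1: Y=0.000-0.001803j on G[1,2]
L2: Y=0.000-0.1012j on G[2,0]
R3: Y=0.1538+0.000j on G[0,3]
R4: Y=0.005128+0.000j on G[2,3]
C2: Y=0.000+0.2140j on G[2,3]
C3: Y=0.000+6.691j on G[2,0]
L3: Y=0.000-0.06928j on G[0,3]
L4: Y=0.000-0.01034j on G[1,0]
C4: Y=0.000+0.08745j on G[1,0]
L5: Y=0.000-0.003507j on G[1,3]
R5: Y=0.002967+0.000j on G[2,0]
C5: Y=0.000+5.610j on G[0,3]
C6: Y=0.000+2.069j on G[0,1]
R6: Y=0.001420+0.000j on G[0,1]
R7: Y=0.001825+0.000j on G[0,3]
V1: row V2−V0=2.79, i_V1 at 2,0
solve → V1=0.02018-0.04253j, V2=2.790+0.000j, V3=0.1027-0.0001504j
aux → i_V1=-0.1370-18.96j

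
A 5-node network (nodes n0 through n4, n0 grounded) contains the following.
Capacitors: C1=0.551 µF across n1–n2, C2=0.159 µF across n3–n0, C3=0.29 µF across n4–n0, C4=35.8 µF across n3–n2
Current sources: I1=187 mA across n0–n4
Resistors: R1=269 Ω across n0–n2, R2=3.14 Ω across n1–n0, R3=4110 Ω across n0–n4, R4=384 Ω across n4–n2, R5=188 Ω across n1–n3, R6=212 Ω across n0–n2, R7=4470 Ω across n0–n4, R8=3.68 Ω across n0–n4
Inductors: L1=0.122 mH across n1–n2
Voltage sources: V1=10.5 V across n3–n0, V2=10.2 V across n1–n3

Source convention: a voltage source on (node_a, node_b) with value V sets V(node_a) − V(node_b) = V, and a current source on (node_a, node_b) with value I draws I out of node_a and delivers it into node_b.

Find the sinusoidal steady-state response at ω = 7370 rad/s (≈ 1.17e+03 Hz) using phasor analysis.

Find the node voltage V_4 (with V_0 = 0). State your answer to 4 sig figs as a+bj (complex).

Element admittances at ω=7370 rad/s:
  Y(C1) = 0.000+0.004061j S between n1,n2
  Y(C2) = 0.000+0.001172j S between n3,n0
  I1: injects 0.187 A into n4 (from n0)
  Y(R1) = 0.003717+0.000j S between n0,n2
  Y(R2) = 0.3185+0.000j S between n1,n0
  Y(R3) = 0.0002433+0.000j S between n0,n4
  Y(R4) = 0.002604+0.000j S between n4,n2
  Y(L1) = 0.000-1.112j S between n1,n2
  Y(R5) = 0.005319+0.000j S between n1,n3
  Y(C3) = 0.000+0.002137j S between n4,n0
  Y(C4) = 0.000+0.2638j S between n3,n2
  Y(R6) = 0.004717+0.000j S between n0,n2
  Y(R7) = 0.0002237+0.000j S between n0,n4
  Y(R8) = 0.2717+0.000j S between n0,n4
  V1: constraint V(n3)−V(n0) = 10.5
  V2: constraint V(n1)−V(n3) = 10.2
Assemble and solve the 6×6 MNA system:
  V(n1)=20.70+0.000j  V(n2)=23.88-0.3095j  V(n3)=10.50+0.000j  V(n4)=0.9067-0.009985j
  i(V1)=-6.854-0.008914j  i(V2)=-6.990-3.528j

0.9067-0.009985j V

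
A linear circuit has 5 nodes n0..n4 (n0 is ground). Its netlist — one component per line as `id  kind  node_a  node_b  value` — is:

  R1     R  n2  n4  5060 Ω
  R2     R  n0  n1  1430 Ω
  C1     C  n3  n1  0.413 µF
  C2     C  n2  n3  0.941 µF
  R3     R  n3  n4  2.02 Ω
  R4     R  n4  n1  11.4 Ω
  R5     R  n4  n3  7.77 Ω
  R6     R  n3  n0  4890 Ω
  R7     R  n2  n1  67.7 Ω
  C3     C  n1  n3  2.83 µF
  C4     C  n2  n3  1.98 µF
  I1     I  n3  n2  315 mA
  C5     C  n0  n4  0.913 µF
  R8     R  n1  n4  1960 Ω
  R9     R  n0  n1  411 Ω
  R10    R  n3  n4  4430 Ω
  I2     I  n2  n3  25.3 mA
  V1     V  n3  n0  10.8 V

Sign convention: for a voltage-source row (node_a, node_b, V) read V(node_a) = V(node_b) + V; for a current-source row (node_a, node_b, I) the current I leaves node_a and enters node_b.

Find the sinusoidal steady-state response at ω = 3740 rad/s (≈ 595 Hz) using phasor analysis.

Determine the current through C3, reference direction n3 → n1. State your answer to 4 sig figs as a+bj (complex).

Apply KCL at each of the 4 non-ground nodes and solve the resulting linear system.
Node n1: branches {R2, C1, R4, R7, C3, R8, R9} → V_1 = 12.15-1.947j
Node n2: branches {R1, C2, R7, C4, I1, I2} → V_2 = 23.38-11.11j
Node n3: branches {C1, C2, R3, R5, R6, C3, C4, I1, R10, I2, V1} → V_3 = 10.80+0.000j
Node n4: branches {R1, R3, R4, R5, C5, R8, R10} → V_4 = 10.97-0.2968j
Source currents: i(V1)=-0.04128-0.03136j

-0.02061-0.01430j A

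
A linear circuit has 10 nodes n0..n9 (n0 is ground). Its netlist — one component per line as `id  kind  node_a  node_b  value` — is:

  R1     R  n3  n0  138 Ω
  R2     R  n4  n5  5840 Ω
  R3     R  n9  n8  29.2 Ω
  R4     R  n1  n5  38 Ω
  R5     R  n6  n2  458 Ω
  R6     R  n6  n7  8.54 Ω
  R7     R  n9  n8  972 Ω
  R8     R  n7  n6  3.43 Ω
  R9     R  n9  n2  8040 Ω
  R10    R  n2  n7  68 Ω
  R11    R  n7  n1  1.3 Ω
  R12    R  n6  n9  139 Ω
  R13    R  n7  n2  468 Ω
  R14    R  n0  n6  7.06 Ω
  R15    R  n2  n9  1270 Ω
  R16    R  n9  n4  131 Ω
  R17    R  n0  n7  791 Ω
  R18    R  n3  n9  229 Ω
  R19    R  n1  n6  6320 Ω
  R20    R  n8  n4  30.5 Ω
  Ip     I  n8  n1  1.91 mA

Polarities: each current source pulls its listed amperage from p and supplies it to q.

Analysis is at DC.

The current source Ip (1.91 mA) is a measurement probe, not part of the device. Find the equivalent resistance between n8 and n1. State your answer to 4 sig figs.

R_eq = 118.4 Ω

Apply KCL at each of the 9 non-ground nodes and solve the resulting linear system.
Node n1: branches {R4, R11, R19, Ip} → V_1 = 0.009858
Node n2: branches {R5, R9, R10, R13, R15} → V_2 = -0.001191
Node n3: branches {R1, R18} → V_3 = -0.06426
Node n4: branches {R2, R16, R20} → V_4 = -0.2068
Node n5: branches {R2, R4} → V_5 = 0.008458
Node n6: branches {R5, R6, R8, R12, R14, R19} → V_6 = 0.003221
Node n7: branches {R6, R8, R10, R11, R13, R17} → V_7 = 0.007425
Node n8: branches {R3, R7, R20, Ip} → V_8 = -0.2162
Node n9: branches {R3, R7, R9, R12, R15, R16, R18} → V_9 = -0.1709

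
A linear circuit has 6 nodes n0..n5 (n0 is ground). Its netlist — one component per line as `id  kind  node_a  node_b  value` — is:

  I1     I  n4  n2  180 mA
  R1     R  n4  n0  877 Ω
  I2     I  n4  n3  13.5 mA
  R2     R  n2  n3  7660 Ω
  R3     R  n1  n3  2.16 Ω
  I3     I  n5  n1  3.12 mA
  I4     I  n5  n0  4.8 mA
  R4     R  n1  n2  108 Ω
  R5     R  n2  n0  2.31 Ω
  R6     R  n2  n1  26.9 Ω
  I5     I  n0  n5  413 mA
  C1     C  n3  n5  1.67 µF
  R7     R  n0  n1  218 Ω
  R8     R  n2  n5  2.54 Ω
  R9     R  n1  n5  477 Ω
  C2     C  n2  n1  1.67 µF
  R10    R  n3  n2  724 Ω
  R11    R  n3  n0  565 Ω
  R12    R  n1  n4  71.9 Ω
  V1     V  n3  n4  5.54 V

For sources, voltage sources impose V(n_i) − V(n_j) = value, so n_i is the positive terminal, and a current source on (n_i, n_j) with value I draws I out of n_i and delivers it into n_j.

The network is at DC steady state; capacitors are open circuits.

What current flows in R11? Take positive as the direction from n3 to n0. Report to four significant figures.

MNA unknowns: 5 node voltages V₁..V_5 plus 1 source current (V1)
I1: z[4]−=0.18, z[2]+=0.18
R1: Y=0.001140 on G[4,0]
I2: z[4]−=0.0135, z[3]+=0.0135
R2: Y=0.0001305 on G[2,3]
R3: Y=0.4630 on G[1,3]
I3: z[5]−=0.00312, z[1]+=0.00312
I4: z[5]−=0.0048, z[0]+=0.0048
R4: Y=0.009259 on G[1,2]
R5: Y=0.4329 on G[2,0]
R6: Y=0.03717 on G[2,1]
I5: z[0]−=0.413, z[5]+=0.413
C1: Y=0.000 on G[3,5]
R7: Y=0.004587 on G[0,1]
R8: Y=0.3937 on G[2,5]
R9: Y=0.002096 on G[1,5]
C2: Y=0.000 on G[2,1]
R10: Y=0.001381 on G[3,2]
R11: Y=0.001770 on G[3,0]
R12: Y=0.01391 on G[1,4]
V1: row V3−V4=5.54, i_V1 at 3,4
solve → V1=-2.049, V2=0.9942, V3=-2.228, V4=-7.768, V5=2.002
aux → i_V1=0.1051

-0.003943 A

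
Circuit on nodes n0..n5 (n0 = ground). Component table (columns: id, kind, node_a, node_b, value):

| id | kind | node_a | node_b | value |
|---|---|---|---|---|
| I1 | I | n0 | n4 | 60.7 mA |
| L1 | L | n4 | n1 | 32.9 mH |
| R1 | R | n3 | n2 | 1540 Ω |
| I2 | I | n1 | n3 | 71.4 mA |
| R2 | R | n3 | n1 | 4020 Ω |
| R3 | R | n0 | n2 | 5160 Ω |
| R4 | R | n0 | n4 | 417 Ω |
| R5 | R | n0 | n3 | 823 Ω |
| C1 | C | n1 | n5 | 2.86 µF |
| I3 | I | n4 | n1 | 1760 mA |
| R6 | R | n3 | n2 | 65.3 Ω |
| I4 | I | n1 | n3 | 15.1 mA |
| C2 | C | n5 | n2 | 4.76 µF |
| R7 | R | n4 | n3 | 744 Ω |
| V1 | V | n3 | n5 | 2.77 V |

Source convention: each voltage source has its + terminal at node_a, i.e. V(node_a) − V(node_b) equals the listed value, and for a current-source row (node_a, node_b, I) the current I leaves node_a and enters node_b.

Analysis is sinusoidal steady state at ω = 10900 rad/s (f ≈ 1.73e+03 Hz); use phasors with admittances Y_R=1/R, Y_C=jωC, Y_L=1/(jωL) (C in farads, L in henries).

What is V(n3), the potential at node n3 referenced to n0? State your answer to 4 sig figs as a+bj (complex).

203.4+254.7j V

MNA unknowns: 5 node voltages V₁..V_5 plus 1 source current (V1)
I1: z[0]−=0.0607, z[4]+=0.0607
L1: Y=0.000-0.002789j on G[4,1]
R1: Y=0.0006494+0.000j on G[3,2]
I2: z[1]−=0.0714, z[3]+=0.0714
R2: Y=0.0002488+0.000j on G[3,1]
R3: Y=0.0001938+0.000j on G[0,2]
R4: Y=0.002398+0.000j on G[0,4]
R5: Y=0.001215+0.000j on G[0,3]
C1: Y=0.000+0.03117j on G[1,5]
I3: z[4]−=1.76, z[1]+=1.76
R6: Y=0.01531+0.000j on G[3,2]
I4: z[1]−=0.0151, z[3]+=0.0151
C2: Y=0.000+0.05188j on G[5,2]
R7: Y=0.001344+0.000j on G[4,3]
V1: row V3−V5=2.77, i_V1 at 3,5
solve → V1=229.7+235.7j, V2=199.8+254.4j, V3=203.4+254.7j, V4=-93.88-149.6j, V5=200.6+254.7j
aux → i_V1=-0.6112-0.8636j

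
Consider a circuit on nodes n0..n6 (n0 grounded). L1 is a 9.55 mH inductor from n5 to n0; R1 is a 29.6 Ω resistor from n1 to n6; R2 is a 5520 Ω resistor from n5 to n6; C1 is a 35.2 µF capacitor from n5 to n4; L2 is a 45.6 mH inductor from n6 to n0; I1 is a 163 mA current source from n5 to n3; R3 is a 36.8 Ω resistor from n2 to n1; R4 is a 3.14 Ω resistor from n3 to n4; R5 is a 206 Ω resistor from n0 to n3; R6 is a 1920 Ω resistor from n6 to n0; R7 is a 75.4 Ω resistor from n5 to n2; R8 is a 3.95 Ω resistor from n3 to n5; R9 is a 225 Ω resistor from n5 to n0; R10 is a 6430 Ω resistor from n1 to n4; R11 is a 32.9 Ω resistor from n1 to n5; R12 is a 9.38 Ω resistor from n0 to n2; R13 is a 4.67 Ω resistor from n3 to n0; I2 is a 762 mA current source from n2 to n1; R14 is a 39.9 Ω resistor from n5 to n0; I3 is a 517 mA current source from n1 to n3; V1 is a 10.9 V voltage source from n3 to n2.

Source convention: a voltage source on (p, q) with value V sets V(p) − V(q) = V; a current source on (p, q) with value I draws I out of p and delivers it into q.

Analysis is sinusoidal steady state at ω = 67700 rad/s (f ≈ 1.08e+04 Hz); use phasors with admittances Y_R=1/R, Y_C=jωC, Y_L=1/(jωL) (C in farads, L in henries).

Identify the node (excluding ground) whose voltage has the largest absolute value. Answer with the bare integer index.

MNA unknowns: 6 node voltages V₁..V_6 plus 1 source current (V1)
L1: Y=0.000-0.001547j on G[5,0]
R1: Y=0.03378+0.000j on G[1,6]
R2: Y=0.0001812+0.000j on G[5,6]
C1: Y=0.000+2.383j on G[5,4]
L2: Y=0.000-0.0003239j on G[6,0]
I1: z[5]−=0.163, z[3]+=0.163
R3: Y=0.02717+0.000j on G[2,1]
R4: Y=0.3185+0.000j on G[3,4]
R5: Y=0.004854+0.000j on G[0,3]
R6: Y=0.0005208+0.000j on G[6,0]
R7: Y=0.01326+0.000j on G[5,2]
R8: Y=0.2532+0.000j on G[3,5]
R9: Y=0.004444+0.000j on G[5,0]
R10: Y=0.0001555+0.000j on G[1,4]
R11: Y=0.03040+0.000j on G[1,5]
R12: Y=0.1066+0.000j on G[0,2]
R13: Y=0.2141+0.000j on G[3,0]
I2: z[2]−=0.762, z[1]+=0.762
R14: Y=0.02506+0.000j on G[5,0]
I3: z[1]−=0.517, z[3]+=0.517
V1: row V3−V2=10.9, i_V1 at 3,2
solve → V1=2.057+0.04744j, V2=-7.573+0.008818j, V3=3.327+0.008818j, V4=2.640-0.02987j, V5=2.635+0.06190j, V6=2.028+0.06585j
aux → i_V1=-0.4425-0.0008133j

2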